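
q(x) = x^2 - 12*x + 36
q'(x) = 2*x - 12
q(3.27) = 7.45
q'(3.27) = -5.46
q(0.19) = 33.76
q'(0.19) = -11.62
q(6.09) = 0.01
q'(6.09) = 0.18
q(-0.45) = 41.60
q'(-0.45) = -12.90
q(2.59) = 11.63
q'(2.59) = -6.82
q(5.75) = 0.06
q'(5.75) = -0.50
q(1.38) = 21.34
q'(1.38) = -9.24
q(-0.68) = 44.62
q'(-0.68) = -13.36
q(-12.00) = 324.00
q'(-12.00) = -36.00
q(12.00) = 36.00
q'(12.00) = 12.00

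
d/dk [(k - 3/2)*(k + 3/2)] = 2*k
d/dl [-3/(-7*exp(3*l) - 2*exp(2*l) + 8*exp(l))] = 3*(-21*exp(2*l) - 4*exp(l) + 8)*exp(-l)/(7*exp(2*l) + 2*exp(l) - 8)^2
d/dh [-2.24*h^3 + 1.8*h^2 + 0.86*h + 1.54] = -6.72*h^2 + 3.6*h + 0.86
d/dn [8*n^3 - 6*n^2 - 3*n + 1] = 24*n^2 - 12*n - 3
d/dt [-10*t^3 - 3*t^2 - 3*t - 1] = -30*t^2 - 6*t - 3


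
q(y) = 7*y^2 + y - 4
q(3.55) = 87.77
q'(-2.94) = -40.16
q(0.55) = -1.33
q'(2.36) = 34.04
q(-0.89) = 0.65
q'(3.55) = 50.70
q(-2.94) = 53.57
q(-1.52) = 10.65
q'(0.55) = 8.70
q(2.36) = 37.35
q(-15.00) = 1556.00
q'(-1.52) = -20.28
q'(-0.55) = -6.70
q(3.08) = 65.48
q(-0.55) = -2.43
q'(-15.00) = -209.00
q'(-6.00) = -83.00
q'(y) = 14*y + 1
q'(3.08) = 44.12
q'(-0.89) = -11.46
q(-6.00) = 242.00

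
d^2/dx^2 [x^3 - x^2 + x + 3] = 6*x - 2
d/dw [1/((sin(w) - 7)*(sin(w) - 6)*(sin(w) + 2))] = (-3*sin(w)^2 + 22*sin(w) - 16)*cos(w)/((sin(w) - 7)^2*(sin(w) - 6)^2*(sin(w) + 2)^2)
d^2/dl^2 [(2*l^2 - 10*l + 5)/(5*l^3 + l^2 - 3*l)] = 2*(50*l^6 - 750*l^5 + 690*l^4 + 46*l^3 - 210*l^2 - 45*l + 45)/(l^3*(125*l^6 + 75*l^5 - 210*l^4 - 89*l^3 + 126*l^2 + 27*l - 27))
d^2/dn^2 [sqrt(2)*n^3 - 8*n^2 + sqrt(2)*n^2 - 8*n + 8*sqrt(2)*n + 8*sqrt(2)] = 6*sqrt(2)*n - 16 + 2*sqrt(2)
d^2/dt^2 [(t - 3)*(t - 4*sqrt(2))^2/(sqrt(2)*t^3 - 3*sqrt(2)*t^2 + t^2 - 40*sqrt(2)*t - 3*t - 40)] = 2*(-17*sqrt(2)*t^6 + 153*sqrt(2)*t^5 + 432*t^5 - 2043*sqrt(2)*t^4 - 2448*t^4 + 2595*sqrt(2)*t^3 + 6616*t^3 + 15192*sqrt(2)*t^2 + 34848*t^2 - 76896*t - 11232*sqrt(2)*t - 397344 - 78400*sqrt(2))/(2*sqrt(2)*t^9 - 18*sqrt(2)*t^8 + 6*t^8 - 183*sqrt(2)*t^7 - 54*t^7 - 557*t^6 + 1359*sqrt(2)*t^6 + 4149*t^5 + 7161*sqrt(2)*t^5 - 26721*sqrt(2)*t^4 + 22227*t^4 - 116840*sqrt(2)*t^3 - 85707*t^3 - 380280*t^2 - 43200*sqrt(2)*t^2 - 192000*sqrt(2)*t - 14400*t - 64000)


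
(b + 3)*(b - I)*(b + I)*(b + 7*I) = b^4 + 3*b^3 + 7*I*b^3 + b^2 + 21*I*b^2 + 3*b + 7*I*b + 21*I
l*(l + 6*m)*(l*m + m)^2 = l^4*m^2 + 6*l^3*m^3 + 2*l^3*m^2 + 12*l^2*m^3 + l^2*m^2 + 6*l*m^3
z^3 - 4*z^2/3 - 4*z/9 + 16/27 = (z - 4/3)*(z - 2/3)*(z + 2/3)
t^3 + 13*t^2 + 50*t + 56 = (t + 2)*(t + 4)*(t + 7)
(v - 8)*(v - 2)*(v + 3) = v^3 - 7*v^2 - 14*v + 48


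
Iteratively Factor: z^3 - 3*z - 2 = (z + 1)*(z^2 - z - 2) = (z - 2)*(z + 1)*(z + 1)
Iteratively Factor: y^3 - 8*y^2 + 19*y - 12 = (y - 3)*(y^2 - 5*y + 4) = (y - 3)*(y - 1)*(y - 4)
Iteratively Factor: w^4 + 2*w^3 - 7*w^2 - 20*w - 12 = (w + 2)*(w^3 - 7*w - 6) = (w + 1)*(w + 2)*(w^2 - w - 6) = (w + 1)*(w + 2)^2*(w - 3)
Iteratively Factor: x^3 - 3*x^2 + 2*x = (x)*(x^2 - 3*x + 2) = x*(x - 2)*(x - 1)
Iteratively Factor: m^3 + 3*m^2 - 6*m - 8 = (m - 2)*(m^2 + 5*m + 4) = (m - 2)*(m + 1)*(m + 4)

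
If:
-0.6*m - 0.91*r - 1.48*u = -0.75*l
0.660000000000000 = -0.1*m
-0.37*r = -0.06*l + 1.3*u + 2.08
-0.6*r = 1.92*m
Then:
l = 5.86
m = -6.60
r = 21.12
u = -7.34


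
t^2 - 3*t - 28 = (t - 7)*(t + 4)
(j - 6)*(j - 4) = j^2 - 10*j + 24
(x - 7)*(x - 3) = x^2 - 10*x + 21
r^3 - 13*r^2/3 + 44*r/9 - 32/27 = (r - 8/3)*(r - 4/3)*(r - 1/3)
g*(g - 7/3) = g^2 - 7*g/3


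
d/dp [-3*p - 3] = -3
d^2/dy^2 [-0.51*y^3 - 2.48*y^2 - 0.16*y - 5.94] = -3.06*y - 4.96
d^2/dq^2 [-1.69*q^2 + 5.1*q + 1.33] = -3.38000000000000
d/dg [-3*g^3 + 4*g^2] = g*(8 - 9*g)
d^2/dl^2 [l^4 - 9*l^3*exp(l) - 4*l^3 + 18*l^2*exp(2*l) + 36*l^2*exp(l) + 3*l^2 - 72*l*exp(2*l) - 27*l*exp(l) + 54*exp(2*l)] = -9*l^3*exp(l) + 72*l^2*exp(2*l) - 18*l^2*exp(l) + 12*l^2 - 144*l*exp(2*l) + 63*l*exp(l) - 24*l - 36*exp(2*l) + 18*exp(l) + 6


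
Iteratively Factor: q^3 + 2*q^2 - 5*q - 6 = (q + 3)*(q^2 - q - 2) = (q + 1)*(q + 3)*(q - 2)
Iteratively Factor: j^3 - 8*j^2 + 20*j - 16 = (j - 2)*(j^2 - 6*j + 8) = (j - 4)*(j - 2)*(j - 2)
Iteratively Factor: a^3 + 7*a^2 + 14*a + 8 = (a + 2)*(a^2 + 5*a + 4) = (a + 1)*(a + 2)*(a + 4)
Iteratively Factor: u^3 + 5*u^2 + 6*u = (u + 2)*(u^2 + 3*u) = (u + 2)*(u + 3)*(u)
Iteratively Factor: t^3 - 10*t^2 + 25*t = (t - 5)*(t^2 - 5*t) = (t - 5)^2*(t)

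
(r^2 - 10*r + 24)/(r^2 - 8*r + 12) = (r - 4)/(r - 2)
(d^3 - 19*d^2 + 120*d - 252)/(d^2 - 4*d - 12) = (d^2 - 13*d + 42)/(d + 2)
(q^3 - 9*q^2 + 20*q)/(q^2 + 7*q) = (q^2 - 9*q + 20)/(q + 7)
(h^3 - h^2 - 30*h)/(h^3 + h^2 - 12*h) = (h^2 - h - 30)/(h^2 + h - 12)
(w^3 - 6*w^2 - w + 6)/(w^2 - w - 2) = (w^2 - 7*w + 6)/(w - 2)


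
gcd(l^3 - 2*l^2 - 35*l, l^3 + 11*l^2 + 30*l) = l^2 + 5*l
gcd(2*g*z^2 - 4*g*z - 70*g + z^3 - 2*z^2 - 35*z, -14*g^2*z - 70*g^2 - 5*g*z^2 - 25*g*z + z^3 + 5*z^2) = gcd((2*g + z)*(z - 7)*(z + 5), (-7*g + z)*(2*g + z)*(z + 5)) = 2*g*z + 10*g + z^2 + 5*z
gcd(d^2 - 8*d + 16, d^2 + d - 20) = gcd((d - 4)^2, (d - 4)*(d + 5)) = d - 4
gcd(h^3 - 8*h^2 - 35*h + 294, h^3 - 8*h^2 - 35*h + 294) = h^3 - 8*h^2 - 35*h + 294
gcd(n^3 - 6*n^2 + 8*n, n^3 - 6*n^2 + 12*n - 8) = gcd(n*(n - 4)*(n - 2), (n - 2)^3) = n - 2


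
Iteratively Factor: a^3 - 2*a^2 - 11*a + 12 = (a - 1)*(a^2 - a - 12) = (a - 4)*(a - 1)*(a + 3)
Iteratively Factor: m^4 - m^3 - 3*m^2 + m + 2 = (m - 2)*(m^3 + m^2 - m - 1) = (m - 2)*(m - 1)*(m^2 + 2*m + 1) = (m - 2)*(m - 1)*(m + 1)*(m + 1)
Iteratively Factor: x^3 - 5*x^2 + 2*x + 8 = (x - 2)*(x^2 - 3*x - 4) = (x - 4)*(x - 2)*(x + 1)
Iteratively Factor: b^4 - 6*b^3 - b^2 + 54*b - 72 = (b + 3)*(b^3 - 9*b^2 + 26*b - 24) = (b - 3)*(b + 3)*(b^2 - 6*b + 8) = (b - 3)*(b - 2)*(b + 3)*(b - 4)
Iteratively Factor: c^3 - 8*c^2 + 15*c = (c - 5)*(c^2 - 3*c) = (c - 5)*(c - 3)*(c)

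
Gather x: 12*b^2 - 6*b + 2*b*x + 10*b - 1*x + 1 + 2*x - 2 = 12*b^2 + 4*b + x*(2*b + 1) - 1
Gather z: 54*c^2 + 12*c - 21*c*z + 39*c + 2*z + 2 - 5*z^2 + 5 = 54*c^2 + 51*c - 5*z^2 + z*(2 - 21*c) + 7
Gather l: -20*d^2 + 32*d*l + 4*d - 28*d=-20*d^2 + 32*d*l - 24*d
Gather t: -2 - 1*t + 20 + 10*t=9*t + 18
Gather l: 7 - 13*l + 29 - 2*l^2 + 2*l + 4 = -2*l^2 - 11*l + 40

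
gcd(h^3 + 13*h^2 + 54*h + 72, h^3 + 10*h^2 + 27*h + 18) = h^2 + 9*h + 18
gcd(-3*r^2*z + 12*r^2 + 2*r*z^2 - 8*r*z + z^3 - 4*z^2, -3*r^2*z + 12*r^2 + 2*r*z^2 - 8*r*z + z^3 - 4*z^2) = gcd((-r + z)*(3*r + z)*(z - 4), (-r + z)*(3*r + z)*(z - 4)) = -3*r^2*z + 12*r^2 + 2*r*z^2 - 8*r*z + z^3 - 4*z^2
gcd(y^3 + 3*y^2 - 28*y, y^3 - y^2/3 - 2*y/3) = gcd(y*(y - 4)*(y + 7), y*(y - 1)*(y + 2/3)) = y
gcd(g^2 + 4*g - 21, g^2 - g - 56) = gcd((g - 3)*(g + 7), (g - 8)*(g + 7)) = g + 7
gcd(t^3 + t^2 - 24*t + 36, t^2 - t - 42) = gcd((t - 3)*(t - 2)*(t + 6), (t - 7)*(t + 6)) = t + 6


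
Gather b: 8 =8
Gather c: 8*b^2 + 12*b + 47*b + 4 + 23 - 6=8*b^2 + 59*b + 21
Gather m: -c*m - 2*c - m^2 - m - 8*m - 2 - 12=-2*c - m^2 + m*(-c - 9) - 14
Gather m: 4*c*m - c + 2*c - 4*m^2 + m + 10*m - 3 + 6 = c - 4*m^2 + m*(4*c + 11) + 3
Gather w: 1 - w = 1 - w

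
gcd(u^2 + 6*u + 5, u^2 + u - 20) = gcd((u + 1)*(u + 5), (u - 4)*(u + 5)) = u + 5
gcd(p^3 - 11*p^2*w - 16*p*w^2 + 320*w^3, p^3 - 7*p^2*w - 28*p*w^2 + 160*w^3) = p^2 - 3*p*w - 40*w^2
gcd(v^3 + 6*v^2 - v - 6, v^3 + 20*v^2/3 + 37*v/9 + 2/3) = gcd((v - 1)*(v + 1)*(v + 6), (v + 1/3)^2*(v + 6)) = v + 6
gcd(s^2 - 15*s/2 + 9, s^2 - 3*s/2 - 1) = 1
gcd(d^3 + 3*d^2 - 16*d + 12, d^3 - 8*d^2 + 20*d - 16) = d - 2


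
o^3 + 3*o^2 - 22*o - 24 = (o - 4)*(o + 1)*(o + 6)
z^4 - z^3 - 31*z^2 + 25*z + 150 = (z - 5)*(z - 3)*(z + 2)*(z + 5)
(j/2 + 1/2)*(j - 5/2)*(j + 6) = j^3/2 + 9*j^2/4 - 23*j/4 - 15/2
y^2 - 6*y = y*(y - 6)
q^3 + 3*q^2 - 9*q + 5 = (q - 1)^2*(q + 5)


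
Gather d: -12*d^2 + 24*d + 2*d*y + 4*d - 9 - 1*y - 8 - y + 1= -12*d^2 + d*(2*y + 28) - 2*y - 16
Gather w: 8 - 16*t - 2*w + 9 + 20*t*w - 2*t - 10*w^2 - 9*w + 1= -18*t - 10*w^2 + w*(20*t - 11) + 18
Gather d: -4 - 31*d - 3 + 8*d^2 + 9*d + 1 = 8*d^2 - 22*d - 6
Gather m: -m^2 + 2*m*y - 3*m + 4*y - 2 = -m^2 + m*(2*y - 3) + 4*y - 2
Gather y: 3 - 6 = -3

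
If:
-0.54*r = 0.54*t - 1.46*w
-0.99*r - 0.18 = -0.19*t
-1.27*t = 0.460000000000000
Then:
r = -0.25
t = -0.36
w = -0.23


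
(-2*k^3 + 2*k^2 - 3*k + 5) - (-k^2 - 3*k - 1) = -2*k^3 + 3*k^2 + 6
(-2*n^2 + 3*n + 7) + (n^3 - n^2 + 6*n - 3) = n^3 - 3*n^2 + 9*n + 4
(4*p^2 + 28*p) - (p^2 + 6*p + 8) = 3*p^2 + 22*p - 8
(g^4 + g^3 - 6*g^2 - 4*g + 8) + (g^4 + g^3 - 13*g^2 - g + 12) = 2*g^4 + 2*g^3 - 19*g^2 - 5*g + 20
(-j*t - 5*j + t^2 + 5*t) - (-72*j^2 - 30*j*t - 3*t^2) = 72*j^2 + 29*j*t - 5*j + 4*t^2 + 5*t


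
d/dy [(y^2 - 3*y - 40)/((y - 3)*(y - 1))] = (-y^2 + 86*y - 169)/(y^4 - 8*y^3 + 22*y^2 - 24*y + 9)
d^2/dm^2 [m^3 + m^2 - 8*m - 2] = 6*m + 2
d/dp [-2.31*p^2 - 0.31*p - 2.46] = -4.62*p - 0.31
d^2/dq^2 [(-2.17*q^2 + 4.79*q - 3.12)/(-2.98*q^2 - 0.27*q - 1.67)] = (-2.8421709430404e-14*q^4 - 88.566196*q^3 + 101.445756*q^2 + 158.089596*q - 14.17564)/(26.463592*q^6 + 7.193124*q^5 + 45.14253*q^4 + 8.081775*q^3 + 25.297995*q^2 + 2.259009*q + 4.657463)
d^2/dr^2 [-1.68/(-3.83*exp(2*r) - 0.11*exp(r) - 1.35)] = (1.68*(7.66*exp(r) + 0.11)*(15.32*exp(r) + 0.22)*exp(r) - (25.7376*exp(r) + 0.1848)*(3.83*exp(2*r) + 0.11*exp(r) + 1.35))*exp(r)/(3.83*exp(2*r) + 0.11*exp(r) + 1.35)^3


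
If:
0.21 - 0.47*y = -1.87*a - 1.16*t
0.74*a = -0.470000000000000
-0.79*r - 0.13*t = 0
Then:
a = -0.64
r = -0.0666739415102575*y - 0.138696367690257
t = 0.405172413793103*y + 0.84284715750233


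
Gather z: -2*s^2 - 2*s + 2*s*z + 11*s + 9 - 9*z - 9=-2*s^2 + 9*s + z*(2*s - 9)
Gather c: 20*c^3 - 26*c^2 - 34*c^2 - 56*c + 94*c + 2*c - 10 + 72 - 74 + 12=20*c^3 - 60*c^2 + 40*c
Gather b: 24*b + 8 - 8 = 24*b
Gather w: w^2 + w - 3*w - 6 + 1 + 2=w^2 - 2*w - 3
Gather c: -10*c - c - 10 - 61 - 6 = -11*c - 77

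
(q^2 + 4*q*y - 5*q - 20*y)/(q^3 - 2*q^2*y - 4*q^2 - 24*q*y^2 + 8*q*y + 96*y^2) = (5 - q)/(-q^2 + 6*q*y + 4*q - 24*y)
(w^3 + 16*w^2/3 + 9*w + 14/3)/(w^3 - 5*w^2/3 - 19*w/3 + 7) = (w^2 + 3*w + 2)/(w^2 - 4*w + 3)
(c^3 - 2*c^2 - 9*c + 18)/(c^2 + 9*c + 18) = (c^2 - 5*c + 6)/(c + 6)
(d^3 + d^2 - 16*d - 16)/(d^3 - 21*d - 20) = (d - 4)/(d - 5)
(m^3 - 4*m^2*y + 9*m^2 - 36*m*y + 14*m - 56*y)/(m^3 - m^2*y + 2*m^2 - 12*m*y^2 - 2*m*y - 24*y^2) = (m + 7)/(m + 3*y)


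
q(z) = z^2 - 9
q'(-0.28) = -0.56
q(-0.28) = -8.92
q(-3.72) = 4.84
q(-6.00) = 27.00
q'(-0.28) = -0.56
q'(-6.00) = -12.00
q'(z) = 2*z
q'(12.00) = 24.00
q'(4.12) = 8.24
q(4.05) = 7.40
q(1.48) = -6.81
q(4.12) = 7.97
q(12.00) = 135.00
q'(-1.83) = -3.66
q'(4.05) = 8.10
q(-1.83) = -5.65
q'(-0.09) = -0.18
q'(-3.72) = -7.44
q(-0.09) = -8.99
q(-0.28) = -8.92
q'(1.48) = 2.96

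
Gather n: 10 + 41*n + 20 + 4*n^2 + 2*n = 4*n^2 + 43*n + 30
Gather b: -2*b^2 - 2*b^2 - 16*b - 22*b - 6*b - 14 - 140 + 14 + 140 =-4*b^2 - 44*b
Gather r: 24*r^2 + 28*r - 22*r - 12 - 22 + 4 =24*r^2 + 6*r - 30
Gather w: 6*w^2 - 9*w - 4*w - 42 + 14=6*w^2 - 13*w - 28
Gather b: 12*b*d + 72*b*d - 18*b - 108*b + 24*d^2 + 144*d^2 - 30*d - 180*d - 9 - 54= b*(84*d - 126) + 168*d^2 - 210*d - 63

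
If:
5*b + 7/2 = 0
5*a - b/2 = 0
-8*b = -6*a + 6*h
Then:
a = -7/100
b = -7/10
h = 259/300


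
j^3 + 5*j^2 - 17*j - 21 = (j - 3)*(j + 1)*(j + 7)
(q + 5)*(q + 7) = q^2 + 12*q + 35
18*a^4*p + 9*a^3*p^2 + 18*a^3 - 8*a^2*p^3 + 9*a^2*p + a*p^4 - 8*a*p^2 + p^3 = (-6*a + p)*(-3*a + p)*(a + p)*(a*p + 1)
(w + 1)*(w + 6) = w^2 + 7*w + 6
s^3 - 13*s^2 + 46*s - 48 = (s - 8)*(s - 3)*(s - 2)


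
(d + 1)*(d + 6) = d^2 + 7*d + 6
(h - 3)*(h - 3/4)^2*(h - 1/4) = h^4 - 19*h^3/4 + 99*h^2/16 - 189*h/64 + 27/64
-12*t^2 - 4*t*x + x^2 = (-6*t + x)*(2*t + x)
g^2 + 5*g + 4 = (g + 1)*(g + 4)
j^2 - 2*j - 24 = (j - 6)*(j + 4)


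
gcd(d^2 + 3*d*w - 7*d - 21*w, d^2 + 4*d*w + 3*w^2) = d + 3*w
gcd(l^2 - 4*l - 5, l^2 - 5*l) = l - 5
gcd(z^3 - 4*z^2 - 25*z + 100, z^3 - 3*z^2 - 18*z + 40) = z - 5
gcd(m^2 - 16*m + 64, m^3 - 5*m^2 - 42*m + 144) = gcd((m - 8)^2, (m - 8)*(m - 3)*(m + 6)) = m - 8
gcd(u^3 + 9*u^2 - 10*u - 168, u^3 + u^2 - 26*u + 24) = u^2 + 2*u - 24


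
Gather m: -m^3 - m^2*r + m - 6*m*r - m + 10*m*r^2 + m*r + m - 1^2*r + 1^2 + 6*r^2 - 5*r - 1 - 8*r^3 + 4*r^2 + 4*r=-m^3 - m^2*r + m*(10*r^2 - 5*r + 1) - 8*r^3 + 10*r^2 - 2*r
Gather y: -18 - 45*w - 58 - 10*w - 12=-55*w - 88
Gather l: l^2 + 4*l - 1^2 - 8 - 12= l^2 + 4*l - 21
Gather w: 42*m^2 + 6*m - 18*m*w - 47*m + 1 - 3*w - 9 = 42*m^2 - 41*m + w*(-18*m - 3) - 8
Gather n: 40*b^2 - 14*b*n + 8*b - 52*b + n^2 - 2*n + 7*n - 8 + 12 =40*b^2 - 44*b + n^2 + n*(5 - 14*b) + 4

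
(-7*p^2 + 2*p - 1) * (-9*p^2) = 63*p^4 - 18*p^3 + 9*p^2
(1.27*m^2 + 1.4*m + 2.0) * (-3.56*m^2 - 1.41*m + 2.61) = -4.5212*m^4 - 6.7747*m^3 - 5.7793*m^2 + 0.834*m + 5.22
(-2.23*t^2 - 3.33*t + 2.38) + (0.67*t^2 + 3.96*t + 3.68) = -1.56*t^2 + 0.63*t + 6.06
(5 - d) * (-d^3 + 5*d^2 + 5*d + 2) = d^4 - 10*d^3 + 20*d^2 + 23*d + 10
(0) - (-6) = 6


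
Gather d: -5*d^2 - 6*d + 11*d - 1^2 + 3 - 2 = -5*d^2 + 5*d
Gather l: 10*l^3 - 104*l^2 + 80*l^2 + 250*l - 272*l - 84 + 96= 10*l^3 - 24*l^2 - 22*l + 12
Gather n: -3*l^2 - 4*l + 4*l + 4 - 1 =3 - 3*l^2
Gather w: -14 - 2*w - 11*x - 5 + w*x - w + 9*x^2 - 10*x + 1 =w*(x - 3) + 9*x^2 - 21*x - 18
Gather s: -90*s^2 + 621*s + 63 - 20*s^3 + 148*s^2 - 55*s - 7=-20*s^3 + 58*s^2 + 566*s + 56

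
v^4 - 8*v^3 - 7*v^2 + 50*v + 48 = (v - 8)*(v - 3)*(v + 1)*(v + 2)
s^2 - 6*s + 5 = (s - 5)*(s - 1)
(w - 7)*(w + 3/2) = w^2 - 11*w/2 - 21/2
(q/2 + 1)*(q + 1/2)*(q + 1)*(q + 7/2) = q^4/2 + 7*q^3/2 + 63*q^2/8 + 53*q/8 + 7/4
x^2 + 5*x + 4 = (x + 1)*(x + 4)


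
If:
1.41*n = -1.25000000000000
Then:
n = -0.89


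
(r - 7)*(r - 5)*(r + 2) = r^3 - 10*r^2 + 11*r + 70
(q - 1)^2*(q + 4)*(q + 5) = q^4 + 7*q^3 + 3*q^2 - 31*q + 20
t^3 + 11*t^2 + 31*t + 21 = (t + 1)*(t + 3)*(t + 7)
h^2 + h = h*(h + 1)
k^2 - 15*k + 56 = (k - 8)*(k - 7)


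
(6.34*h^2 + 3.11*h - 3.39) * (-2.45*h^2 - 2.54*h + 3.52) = -15.533*h^4 - 23.7231*h^3 + 22.7229*h^2 + 19.5578*h - 11.9328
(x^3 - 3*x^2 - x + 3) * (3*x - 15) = 3*x^4 - 24*x^3 + 42*x^2 + 24*x - 45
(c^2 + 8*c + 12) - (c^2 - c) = 9*c + 12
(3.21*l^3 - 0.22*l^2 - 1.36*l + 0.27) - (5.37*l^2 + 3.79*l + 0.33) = 3.21*l^3 - 5.59*l^2 - 5.15*l - 0.06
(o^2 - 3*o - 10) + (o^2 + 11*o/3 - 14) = 2*o^2 + 2*o/3 - 24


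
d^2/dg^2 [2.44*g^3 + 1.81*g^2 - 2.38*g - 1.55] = 14.64*g + 3.62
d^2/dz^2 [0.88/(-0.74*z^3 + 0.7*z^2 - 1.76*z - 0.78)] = ((3.9072*z - 1.232)*(0.74*z^3 - 0.7*z^2 + 1.76*z + 0.78) - 0.88*(2.22*z^2 - 1.4*z + 1.76)*(4.44*z^2 - 2.8*z + 3.52))/(0.74*z^3 - 0.7*z^2 + 1.76*z + 0.78)^3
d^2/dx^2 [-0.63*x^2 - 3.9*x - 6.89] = -1.26000000000000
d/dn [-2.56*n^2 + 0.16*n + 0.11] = 0.16 - 5.12*n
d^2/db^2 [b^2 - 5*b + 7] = 2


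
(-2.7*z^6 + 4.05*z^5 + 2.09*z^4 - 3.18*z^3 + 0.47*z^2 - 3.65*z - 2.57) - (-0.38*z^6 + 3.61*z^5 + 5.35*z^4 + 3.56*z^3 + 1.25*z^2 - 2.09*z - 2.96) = -2.32*z^6 + 0.44*z^5 - 3.26*z^4 - 6.74*z^3 - 0.78*z^2 - 1.56*z + 0.39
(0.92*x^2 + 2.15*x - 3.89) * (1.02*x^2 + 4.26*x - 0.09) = 0.9384*x^4 + 6.1122*x^3 + 5.1084*x^2 - 16.7649*x + 0.3501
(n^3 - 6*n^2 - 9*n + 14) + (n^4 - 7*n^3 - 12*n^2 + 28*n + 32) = n^4 - 6*n^3 - 18*n^2 + 19*n + 46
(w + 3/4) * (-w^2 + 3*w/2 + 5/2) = -w^3 + 3*w^2/4 + 29*w/8 + 15/8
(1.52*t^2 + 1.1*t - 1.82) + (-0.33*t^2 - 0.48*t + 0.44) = 1.19*t^2 + 0.62*t - 1.38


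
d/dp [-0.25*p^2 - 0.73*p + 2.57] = -0.5*p - 0.73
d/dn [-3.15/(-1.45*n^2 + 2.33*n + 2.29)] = (7.3395 - 9.135*n)/(-1.45*n^2 + 2.33*n + 2.29)^2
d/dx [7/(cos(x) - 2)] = 7*sin(x)/(cos(x) - 2)^2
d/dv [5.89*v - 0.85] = 5.89000000000000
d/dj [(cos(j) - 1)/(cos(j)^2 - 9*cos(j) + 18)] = (cos(j)^2 - 2*cos(j) - 9)*sin(j)/(cos(j)^2 - 9*cos(j) + 18)^2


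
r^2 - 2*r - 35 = (r - 7)*(r + 5)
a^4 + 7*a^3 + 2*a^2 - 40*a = a*(a - 2)*(a + 4)*(a + 5)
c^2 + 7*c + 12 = (c + 3)*(c + 4)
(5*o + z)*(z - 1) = 5*o*z - 5*o + z^2 - z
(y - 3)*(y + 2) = y^2 - y - 6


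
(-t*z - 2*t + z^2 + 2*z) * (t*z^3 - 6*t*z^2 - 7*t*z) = -t^2*z^4 + 4*t^2*z^3 + 19*t^2*z^2 + 14*t^2*z + t*z^5 - 4*t*z^4 - 19*t*z^3 - 14*t*z^2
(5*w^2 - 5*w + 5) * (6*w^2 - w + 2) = 30*w^4 - 35*w^3 + 45*w^2 - 15*w + 10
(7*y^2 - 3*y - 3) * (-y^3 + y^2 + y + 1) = -7*y^5 + 10*y^4 + 7*y^3 + y^2 - 6*y - 3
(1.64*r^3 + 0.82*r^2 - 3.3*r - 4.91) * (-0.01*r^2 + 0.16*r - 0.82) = -0.0164*r^5 + 0.2542*r^4 - 1.1806*r^3 - 1.1513*r^2 + 1.9204*r + 4.0262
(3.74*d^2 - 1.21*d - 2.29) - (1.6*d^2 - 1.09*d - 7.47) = 2.14*d^2 - 0.12*d + 5.18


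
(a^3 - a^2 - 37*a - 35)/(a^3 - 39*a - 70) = (a + 1)/(a + 2)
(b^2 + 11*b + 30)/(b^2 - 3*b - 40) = (b + 6)/(b - 8)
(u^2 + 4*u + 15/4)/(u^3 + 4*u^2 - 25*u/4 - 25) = (2*u + 3)/(2*u^2 + 3*u - 20)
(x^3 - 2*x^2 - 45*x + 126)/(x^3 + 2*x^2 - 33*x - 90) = (x^2 + 4*x - 21)/(x^2 + 8*x + 15)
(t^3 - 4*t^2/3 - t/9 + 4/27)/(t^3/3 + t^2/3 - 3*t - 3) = (3*t^3 - 4*t^2 - t/3 + 4/9)/(t^3 + t^2 - 9*t - 9)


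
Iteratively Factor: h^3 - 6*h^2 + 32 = (h - 4)*(h^2 - 2*h - 8) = (h - 4)*(h + 2)*(h - 4)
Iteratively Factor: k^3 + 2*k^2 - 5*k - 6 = (k - 2)*(k^2 + 4*k + 3) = (k - 2)*(k + 3)*(k + 1)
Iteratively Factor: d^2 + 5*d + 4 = (d + 1)*(d + 4)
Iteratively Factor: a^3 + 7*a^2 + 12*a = (a + 4)*(a^2 + 3*a) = (a + 3)*(a + 4)*(a)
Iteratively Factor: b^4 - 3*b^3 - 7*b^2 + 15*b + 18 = (b - 3)*(b^3 - 7*b - 6) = (b - 3)^2*(b^2 + 3*b + 2) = (b - 3)^2*(b + 1)*(b + 2)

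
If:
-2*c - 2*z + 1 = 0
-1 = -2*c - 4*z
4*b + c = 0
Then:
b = -1/8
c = 1/2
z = 0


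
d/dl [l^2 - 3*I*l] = 2*l - 3*I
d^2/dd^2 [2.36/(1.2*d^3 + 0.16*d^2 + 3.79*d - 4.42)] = (-(16.992*d + 0.7552)*(1.2*d^3 + 0.16*d^2 + 3.79*d - 4.42) + 2.36*(3.6*d^2 + 0.32*d + 3.79)*(7.2*d^2 + 0.64*d + 7.58))/(1.2*d^3 + 0.16*d^2 + 3.79*d - 4.42)^3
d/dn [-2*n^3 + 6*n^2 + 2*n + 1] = -6*n^2 + 12*n + 2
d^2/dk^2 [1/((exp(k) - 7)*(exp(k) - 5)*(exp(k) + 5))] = (9*exp(5*k) - 77*exp(4*k) + 146*exp(3*k) - 1050*exp(2*k) + 5525*exp(k) + 4375)*exp(k)/(exp(9*k) - 21*exp(8*k) + 72*exp(7*k) + 1232*exp(6*k) - 9150*exp(5*k) - 13650*exp(4*k) + 260000*exp(3*k) - 315000*exp(2*k) - 2296875*exp(k) + 5359375)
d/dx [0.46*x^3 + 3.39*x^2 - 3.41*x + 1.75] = 1.38*x^2 + 6.78*x - 3.41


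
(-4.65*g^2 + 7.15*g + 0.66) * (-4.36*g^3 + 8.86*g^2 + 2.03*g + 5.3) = 20.274*g^5 - 72.373*g^4 + 51.0319*g^3 - 4.2829*g^2 + 39.2348*g + 3.498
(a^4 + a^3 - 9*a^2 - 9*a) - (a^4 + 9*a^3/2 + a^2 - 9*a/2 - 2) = -7*a^3/2 - 10*a^2 - 9*a/2 + 2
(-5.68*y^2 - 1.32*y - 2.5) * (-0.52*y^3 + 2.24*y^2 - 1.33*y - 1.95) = 2.9536*y^5 - 12.0368*y^4 + 5.8976*y^3 + 7.2316*y^2 + 5.899*y + 4.875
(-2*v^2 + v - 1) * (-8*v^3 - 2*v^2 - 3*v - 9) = 16*v^5 - 4*v^4 + 12*v^3 + 17*v^2 - 6*v + 9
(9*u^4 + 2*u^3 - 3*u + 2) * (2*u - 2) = 18*u^5 - 14*u^4 - 4*u^3 - 6*u^2 + 10*u - 4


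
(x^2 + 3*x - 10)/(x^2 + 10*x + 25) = (x - 2)/(x + 5)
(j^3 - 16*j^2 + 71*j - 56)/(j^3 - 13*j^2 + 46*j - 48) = (j^2 - 8*j + 7)/(j^2 - 5*j + 6)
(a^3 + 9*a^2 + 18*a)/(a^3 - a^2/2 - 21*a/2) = 2*(a + 6)/(2*a - 7)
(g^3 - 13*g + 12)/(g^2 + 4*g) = g - 4 + 3/g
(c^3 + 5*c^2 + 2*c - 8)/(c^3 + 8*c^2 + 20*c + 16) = (c - 1)/(c + 2)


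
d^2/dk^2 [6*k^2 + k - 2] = 12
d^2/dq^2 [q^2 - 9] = 2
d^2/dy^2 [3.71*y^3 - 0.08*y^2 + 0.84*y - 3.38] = 22.26*y - 0.16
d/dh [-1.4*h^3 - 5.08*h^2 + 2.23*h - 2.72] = -4.2*h^2 - 10.16*h + 2.23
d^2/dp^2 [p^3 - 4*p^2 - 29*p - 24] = 6*p - 8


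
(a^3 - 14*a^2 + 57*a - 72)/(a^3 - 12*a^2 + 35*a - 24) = (a - 3)/(a - 1)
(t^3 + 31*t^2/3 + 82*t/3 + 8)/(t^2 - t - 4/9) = 3*(t^2 + 10*t + 24)/(3*t - 4)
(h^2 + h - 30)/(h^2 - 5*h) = (h + 6)/h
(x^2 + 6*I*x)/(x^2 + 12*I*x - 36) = x/(x + 6*I)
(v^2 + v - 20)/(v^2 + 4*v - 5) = (v - 4)/(v - 1)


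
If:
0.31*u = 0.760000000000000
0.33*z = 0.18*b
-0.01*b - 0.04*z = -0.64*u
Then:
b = 49.31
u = 2.45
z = 26.90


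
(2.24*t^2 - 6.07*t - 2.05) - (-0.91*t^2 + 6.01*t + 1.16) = 3.15*t^2 - 12.08*t - 3.21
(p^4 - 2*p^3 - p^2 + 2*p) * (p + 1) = p^5 - p^4 - 3*p^3 + p^2 + 2*p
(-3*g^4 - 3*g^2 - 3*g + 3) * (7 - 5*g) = 15*g^5 - 21*g^4 + 15*g^3 - 6*g^2 - 36*g + 21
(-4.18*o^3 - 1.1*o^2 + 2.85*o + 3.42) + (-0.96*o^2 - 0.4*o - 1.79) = -4.18*o^3 - 2.06*o^2 + 2.45*o + 1.63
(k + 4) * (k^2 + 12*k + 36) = k^3 + 16*k^2 + 84*k + 144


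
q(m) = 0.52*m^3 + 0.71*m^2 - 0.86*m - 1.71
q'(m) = 1.56*m^2 + 1.42*m - 0.86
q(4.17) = 44.76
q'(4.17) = 32.19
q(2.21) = 5.47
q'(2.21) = 9.90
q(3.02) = 16.49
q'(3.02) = 17.66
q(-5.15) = -49.48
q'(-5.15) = 33.20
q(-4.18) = -23.69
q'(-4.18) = 20.46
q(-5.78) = -73.43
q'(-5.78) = 43.05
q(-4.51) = -31.09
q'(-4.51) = 24.47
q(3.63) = 29.40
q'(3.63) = 24.85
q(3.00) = 16.14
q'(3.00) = 17.44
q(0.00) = -1.71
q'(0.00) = -0.86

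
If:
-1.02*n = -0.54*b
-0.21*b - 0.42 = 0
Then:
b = -2.00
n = -1.06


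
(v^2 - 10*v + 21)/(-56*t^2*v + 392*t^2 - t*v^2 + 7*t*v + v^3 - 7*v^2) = (3 - v)/(56*t^2 + t*v - v^2)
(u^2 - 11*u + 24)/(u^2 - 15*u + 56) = (u - 3)/(u - 7)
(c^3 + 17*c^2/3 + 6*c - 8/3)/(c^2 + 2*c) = c + 11/3 - 4/(3*c)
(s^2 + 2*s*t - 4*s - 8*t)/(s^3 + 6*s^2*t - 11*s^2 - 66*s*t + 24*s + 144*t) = (s^2 + 2*s*t - 4*s - 8*t)/(s^3 + 6*s^2*t - 11*s^2 - 66*s*t + 24*s + 144*t)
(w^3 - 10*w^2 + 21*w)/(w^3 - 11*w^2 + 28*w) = (w - 3)/(w - 4)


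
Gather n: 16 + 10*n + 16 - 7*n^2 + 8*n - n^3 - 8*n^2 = -n^3 - 15*n^2 + 18*n + 32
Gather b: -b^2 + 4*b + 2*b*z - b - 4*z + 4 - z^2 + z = -b^2 + b*(2*z + 3) - z^2 - 3*z + 4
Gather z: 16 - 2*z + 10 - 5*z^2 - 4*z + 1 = -5*z^2 - 6*z + 27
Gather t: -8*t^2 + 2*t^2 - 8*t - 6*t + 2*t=-6*t^2 - 12*t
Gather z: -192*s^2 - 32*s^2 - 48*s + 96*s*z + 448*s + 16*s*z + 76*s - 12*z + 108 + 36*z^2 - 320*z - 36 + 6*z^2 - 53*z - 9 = -224*s^2 + 476*s + 42*z^2 + z*(112*s - 385) + 63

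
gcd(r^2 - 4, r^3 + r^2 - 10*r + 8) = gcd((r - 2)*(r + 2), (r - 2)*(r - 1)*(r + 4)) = r - 2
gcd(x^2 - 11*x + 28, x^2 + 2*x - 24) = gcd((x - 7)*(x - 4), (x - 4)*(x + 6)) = x - 4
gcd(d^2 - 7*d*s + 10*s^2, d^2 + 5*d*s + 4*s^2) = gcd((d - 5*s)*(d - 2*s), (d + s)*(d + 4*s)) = 1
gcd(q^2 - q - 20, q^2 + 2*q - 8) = q + 4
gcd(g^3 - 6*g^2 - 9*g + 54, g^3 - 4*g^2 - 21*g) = g + 3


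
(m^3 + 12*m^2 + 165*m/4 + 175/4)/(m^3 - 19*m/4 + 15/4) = (2*m^2 + 19*m + 35)/(2*m^2 - 5*m + 3)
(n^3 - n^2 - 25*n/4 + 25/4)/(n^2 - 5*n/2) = n + 3/2 - 5/(2*n)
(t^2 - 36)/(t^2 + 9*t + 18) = (t - 6)/(t + 3)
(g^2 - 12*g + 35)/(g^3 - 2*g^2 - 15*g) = (g - 7)/(g*(g + 3))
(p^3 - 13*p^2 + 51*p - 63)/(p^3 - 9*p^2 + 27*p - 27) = (p - 7)/(p - 3)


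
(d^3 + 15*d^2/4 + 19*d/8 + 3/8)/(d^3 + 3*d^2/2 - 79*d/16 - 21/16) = 2*(2*d + 1)/(4*d - 7)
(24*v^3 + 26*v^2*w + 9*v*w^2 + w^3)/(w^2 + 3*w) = (24*v^3 + 26*v^2*w + 9*v*w^2 + w^3)/(w*(w + 3))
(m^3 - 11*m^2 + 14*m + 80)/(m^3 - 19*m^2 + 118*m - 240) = (m + 2)/(m - 6)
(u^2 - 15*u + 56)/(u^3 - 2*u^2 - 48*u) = (u - 7)/(u*(u + 6))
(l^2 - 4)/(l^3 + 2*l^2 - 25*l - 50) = (l - 2)/(l^2 - 25)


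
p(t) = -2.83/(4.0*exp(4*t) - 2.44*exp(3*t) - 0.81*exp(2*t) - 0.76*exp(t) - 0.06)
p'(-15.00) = 0.00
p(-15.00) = 47.17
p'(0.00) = 3638.57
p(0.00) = 40.43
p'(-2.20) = -12.84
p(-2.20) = 18.04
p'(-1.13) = -7.50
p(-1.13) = 6.60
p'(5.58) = 0.00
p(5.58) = -0.00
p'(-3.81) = -8.39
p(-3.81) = 36.63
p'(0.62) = 0.50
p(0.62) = -0.10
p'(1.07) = 0.06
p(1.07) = -0.01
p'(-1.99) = -12.33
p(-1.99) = 15.39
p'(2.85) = 0.00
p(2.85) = -0.00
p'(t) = -2.83*(-16.0*exp(4*t) + 7.32*exp(3*t) + 1.62*exp(2*t) + 0.76*exp(t))/(4.0*exp(4*t) - 2.44*exp(3*t) - 0.81*exp(2*t) - 0.76*exp(t) - 0.06)^2 = (45.28*exp(3*t) - 20.7156*exp(2*t) - 4.5846*exp(t) - 2.1508)*exp(t)/(-4.0*exp(4*t) + 2.44*exp(3*t) + 0.81*exp(2*t) + 0.76*exp(t) + 0.06)^2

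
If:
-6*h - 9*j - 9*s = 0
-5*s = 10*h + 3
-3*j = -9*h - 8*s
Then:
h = -3/5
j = -1/5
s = 3/5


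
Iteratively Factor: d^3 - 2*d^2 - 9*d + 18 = (d - 2)*(d^2 - 9) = (d - 3)*(d - 2)*(d + 3)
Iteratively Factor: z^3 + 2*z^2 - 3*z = (z)*(z^2 + 2*z - 3) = z*(z + 3)*(z - 1)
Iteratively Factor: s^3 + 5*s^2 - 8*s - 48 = (s - 3)*(s^2 + 8*s + 16) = (s - 3)*(s + 4)*(s + 4)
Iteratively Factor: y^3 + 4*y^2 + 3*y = (y + 3)*(y^2 + y) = (y + 1)*(y + 3)*(y)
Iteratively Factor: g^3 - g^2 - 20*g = (g)*(g^2 - g - 20) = g*(g + 4)*(g - 5)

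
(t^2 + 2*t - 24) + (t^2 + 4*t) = 2*t^2 + 6*t - 24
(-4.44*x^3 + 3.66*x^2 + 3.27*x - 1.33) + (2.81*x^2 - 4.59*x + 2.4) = -4.44*x^3 + 6.47*x^2 - 1.32*x + 1.07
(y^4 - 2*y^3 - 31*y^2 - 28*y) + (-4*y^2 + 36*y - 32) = y^4 - 2*y^3 - 35*y^2 + 8*y - 32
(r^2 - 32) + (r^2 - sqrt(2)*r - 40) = 2*r^2 - sqrt(2)*r - 72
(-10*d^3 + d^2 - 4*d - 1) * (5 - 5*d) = 50*d^4 - 55*d^3 + 25*d^2 - 15*d - 5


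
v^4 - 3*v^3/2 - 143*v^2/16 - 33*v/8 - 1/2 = (v - 4)*(v + 1/4)^2*(v + 2)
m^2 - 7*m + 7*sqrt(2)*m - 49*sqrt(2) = (m - 7)*(m + 7*sqrt(2))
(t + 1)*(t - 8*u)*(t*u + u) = t^3*u - 8*t^2*u^2 + 2*t^2*u - 16*t*u^2 + t*u - 8*u^2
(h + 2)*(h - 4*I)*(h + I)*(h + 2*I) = h^4 + 2*h^3 - I*h^3 + 10*h^2 - 2*I*h^2 + 20*h + 8*I*h + 16*I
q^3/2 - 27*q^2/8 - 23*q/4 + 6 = (q/2 + 1)*(q - 8)*(q - 3/4)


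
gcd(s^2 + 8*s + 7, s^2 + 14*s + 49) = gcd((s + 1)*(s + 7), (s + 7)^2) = s + 7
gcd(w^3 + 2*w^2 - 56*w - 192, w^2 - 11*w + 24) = w - 8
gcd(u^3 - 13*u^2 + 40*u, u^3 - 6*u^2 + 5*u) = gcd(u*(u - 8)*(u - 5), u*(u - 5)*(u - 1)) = u^2 - 5*u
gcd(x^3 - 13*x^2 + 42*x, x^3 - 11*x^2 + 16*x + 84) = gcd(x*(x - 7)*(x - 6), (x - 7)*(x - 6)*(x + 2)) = x^2 - 13*x + 42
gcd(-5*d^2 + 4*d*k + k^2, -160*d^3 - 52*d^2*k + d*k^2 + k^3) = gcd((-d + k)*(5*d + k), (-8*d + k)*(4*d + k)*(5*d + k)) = 5*d + k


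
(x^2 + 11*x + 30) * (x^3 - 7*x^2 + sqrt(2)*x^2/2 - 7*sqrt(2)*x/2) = x^5 + sqrt(2)*x^4/2 + 4*x^4 - 47*x^3 + 2*sqrt(2)*x^3 - 210*x^2 - 47*sqrt(2)*x^2/2 - 105*sqrt(2)*x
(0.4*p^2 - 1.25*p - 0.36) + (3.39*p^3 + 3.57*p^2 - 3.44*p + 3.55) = 3.39*p^3 + 3.97*p^2 - 4.69*p + 3.19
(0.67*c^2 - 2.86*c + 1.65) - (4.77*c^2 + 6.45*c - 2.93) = -4.1*c^2 - 9.31*c + 4.58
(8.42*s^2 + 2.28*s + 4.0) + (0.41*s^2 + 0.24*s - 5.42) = 8.83*s^2 + 2.52*s - 1.42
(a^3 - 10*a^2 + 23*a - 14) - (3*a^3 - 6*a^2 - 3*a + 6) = -2*a^3 - 4*a^2 + 26*a - 20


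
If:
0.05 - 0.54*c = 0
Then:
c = 0.09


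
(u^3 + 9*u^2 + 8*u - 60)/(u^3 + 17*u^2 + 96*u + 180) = (u - 2)/(u + 6)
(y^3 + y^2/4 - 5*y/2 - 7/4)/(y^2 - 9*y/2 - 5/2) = (-4*y^3 - y^2 + 10*y + 7)/(2*(-2*y^2 + 9*y + 5))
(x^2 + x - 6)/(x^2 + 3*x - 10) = (x + 3)/(x + 5)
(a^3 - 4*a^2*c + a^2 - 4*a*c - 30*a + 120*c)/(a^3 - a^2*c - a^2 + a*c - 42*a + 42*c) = (a^2 - 4*a*c - 5*a + 20*c)/(a^2 - a*c - 7*a + 7*c)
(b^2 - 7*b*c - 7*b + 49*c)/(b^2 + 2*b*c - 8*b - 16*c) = (b^2 - 7*b*c - 7*b + 49*c)/(b^2 + 2*b*c - 8*b - 16*c)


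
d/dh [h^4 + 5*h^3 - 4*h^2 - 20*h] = 4*h^3 + 15*h^2 - 8*h - 20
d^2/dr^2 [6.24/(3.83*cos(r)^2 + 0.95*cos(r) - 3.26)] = (-366.135744*(1 - cos(r)^2)^2 - 68.11272*cos(r)^3 - 500.34504*cos(r)^2 + 116.90016*cos(r) + 533.221728)/(3.83*cos(r)^2 + 0.95*cos(r) - 3.26)^3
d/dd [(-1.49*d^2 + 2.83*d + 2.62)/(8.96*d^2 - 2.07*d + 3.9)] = (-22.2725*d^2 - 58.5724*d + 16.4604)/(80.2816*d^4 - 37.0944*d^3 + 74.1729*d^2 - 16.146*d + 15.21)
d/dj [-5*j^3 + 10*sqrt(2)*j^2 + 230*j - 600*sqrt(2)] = -15*j^2 + 20*sqrt(2)*j + 230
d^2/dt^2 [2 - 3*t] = 0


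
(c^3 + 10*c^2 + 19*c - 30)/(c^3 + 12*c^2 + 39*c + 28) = (c^3 + 10*c^2 + 19*c - 30)/(c^3 + 12*c^2 + 39*c + 28)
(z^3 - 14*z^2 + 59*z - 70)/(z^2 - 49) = (z^2 - 7*z + 10)/(z + 7)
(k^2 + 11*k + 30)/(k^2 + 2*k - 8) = (k^2 + 11*k + 30)/(k^2 + 2*k - 8)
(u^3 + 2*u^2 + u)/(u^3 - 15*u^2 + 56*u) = (u^2 + 2*u + 1)/(u^2 - 15*u + 56)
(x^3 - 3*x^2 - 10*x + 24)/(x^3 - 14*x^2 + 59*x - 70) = (x^2 - x - 12)/(x^2 - 12*x + 35)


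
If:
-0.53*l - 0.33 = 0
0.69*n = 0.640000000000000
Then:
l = -0.62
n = 0.93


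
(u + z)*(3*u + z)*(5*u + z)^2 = 75*u^4 + 130*u^3*z + 68*u^2*z^2 + 14*u*z^3 + z^4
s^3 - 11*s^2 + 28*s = s*(s - 7)*(s - 4)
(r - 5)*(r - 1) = r^2 - 6*r + 5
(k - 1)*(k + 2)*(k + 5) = k^3 + 6*k^2 + 3*k - 10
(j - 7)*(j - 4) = j^2 - 11*j + 28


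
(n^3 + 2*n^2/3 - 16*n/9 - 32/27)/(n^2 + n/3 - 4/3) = (9*n^2 - 6*n - 8)/(9*(n - 1))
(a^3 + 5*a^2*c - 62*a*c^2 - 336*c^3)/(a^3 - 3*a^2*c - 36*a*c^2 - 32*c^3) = (a^2 + 13*a*c + 42*c^2)/(a^2 + 5*a*c + 4*c^2)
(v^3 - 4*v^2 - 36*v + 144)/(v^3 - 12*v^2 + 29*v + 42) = (v^2 + 2*v - 24)/(v^2 - 6*v - 7)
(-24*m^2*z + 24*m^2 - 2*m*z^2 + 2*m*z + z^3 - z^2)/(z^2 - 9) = (-24*m^2*z + 24*m^2 - 2*m*z^2 + 2*m*z + z^3 - z^2)/(z^2 - 9)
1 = 1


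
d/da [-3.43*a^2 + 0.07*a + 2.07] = 0.07 - 6.86*a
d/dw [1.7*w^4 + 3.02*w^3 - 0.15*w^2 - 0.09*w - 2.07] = 6.8*w^3 + 9.06*w^2 - 0.3*w - 0.09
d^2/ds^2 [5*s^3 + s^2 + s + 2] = 30*s + 2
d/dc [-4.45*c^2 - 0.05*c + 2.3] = -8.9*c - 0.05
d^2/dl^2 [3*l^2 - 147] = 6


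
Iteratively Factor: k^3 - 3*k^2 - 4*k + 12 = (k - 2)*(k^2 - k - 6) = (k - 3)*(k - 2)*(k + 2)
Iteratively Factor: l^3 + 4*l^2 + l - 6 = (l + 2)*(l^2 + 2*l - 3) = (l - 1)*(l + 2)*(l + 3)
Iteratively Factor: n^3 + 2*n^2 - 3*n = (n - 1)*(n^2 + 3*n) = n*(n - 1)*(n + 3)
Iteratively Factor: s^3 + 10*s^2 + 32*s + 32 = (s + 4)*(s^2 + 6*s + 8) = (s + 2)*(s + 4)*(s + 4)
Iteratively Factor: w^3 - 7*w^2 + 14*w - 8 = (w - 1)*(w^2 - 6*w + 8) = (w - 4)*(w - 1)*(w - 2)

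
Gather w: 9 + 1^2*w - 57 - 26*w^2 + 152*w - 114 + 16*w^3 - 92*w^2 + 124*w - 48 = 16*w^3 - 118*w^2 + 277*w - 210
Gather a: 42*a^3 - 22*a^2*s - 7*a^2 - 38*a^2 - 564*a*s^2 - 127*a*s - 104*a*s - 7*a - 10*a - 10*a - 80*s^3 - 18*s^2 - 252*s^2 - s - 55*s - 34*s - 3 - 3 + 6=42*a^3 + a^2*(-22*s - 45) + a*(-564*s^2 - 231*s - 27) - 80*s^3 - 270*s^2 - 90*s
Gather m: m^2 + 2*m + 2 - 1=m^2 + 2*m + 1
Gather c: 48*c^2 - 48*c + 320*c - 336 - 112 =48*c^2 + 272*c - 448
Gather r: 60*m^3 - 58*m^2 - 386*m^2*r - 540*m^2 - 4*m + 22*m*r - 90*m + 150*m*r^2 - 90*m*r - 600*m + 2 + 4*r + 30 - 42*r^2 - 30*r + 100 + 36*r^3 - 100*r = 60*m^3 - 598*m^2 - 694*m + 36*r^3 + r^2*(150*m - 42) + r*(-386*m^2 - 68*m - 126) + 132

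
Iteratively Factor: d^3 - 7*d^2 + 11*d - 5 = (d - 5)*(d^2 - 2*d + 1) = (d - 5)*(d - 1)*(d - 1)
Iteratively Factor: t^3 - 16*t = (t + 4)*(t^2 - 4*t) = t*(t + 4)*(t - 4)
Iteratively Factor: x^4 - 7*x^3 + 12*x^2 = (x)*(x^3 - 7*x^2 + 12*x) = x*(x - 3)*(x^2 - 4*x) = x^2*(x - 3)*(x - 4)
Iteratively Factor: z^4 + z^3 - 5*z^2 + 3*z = (z - 1)*(z^3 + 2*z^2 - 3*z) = (z - 1)^2*(z^2 + 3*z) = z*(z - 1)^2*(z + 3)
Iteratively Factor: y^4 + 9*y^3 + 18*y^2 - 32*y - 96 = (y + 4)*(y^3 + 5*y^2 - 2*y - 24) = (y + 3)*(y + 4)*(y^2 + 2*y - 8) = (y + 3)*(y + 4)^2*(y - 2)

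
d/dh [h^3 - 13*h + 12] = 3*h^2 - 13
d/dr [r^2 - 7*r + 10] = 2*r - 7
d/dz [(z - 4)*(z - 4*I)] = 2*z - 4 - 4*I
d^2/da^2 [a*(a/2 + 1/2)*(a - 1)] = 3*a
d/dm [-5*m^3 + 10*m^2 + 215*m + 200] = -15*m^2 + 20*m + 215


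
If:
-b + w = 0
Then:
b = w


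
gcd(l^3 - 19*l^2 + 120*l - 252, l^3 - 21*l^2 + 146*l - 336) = l^2 - 13*l + 42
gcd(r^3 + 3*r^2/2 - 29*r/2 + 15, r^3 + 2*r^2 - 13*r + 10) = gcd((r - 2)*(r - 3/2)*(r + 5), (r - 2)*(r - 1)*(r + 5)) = r^2 + 3*r - 10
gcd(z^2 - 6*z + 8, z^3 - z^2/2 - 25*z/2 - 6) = z - 4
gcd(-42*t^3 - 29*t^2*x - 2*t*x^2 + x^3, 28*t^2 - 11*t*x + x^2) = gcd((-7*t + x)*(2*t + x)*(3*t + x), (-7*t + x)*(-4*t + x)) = -7*t + x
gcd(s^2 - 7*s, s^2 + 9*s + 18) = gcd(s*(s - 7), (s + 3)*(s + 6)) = 1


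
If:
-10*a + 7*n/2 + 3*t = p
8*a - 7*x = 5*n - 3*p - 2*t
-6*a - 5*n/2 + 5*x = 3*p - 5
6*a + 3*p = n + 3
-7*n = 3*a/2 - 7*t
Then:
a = 12124/15031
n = 16902/15031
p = -3583/15031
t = 19500/15031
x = 5819/15031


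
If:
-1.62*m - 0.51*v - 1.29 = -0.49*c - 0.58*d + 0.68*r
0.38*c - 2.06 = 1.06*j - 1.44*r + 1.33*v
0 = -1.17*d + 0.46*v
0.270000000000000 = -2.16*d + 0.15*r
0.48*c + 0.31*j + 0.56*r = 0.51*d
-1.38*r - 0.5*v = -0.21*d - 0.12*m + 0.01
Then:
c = 0.65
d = -0.12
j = -1.27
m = -0.56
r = 0.04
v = -0.31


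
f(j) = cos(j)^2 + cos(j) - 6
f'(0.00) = 0.00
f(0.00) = -4.00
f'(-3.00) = -0.14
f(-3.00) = -6.01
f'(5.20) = 1.71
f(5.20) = -5.31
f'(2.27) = 0.22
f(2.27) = -6.23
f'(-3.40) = 0.24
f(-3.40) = -6.03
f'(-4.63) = -0.83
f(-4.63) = -6.08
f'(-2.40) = -0.32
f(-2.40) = -6.19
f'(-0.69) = 1.62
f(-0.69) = -4.63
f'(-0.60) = 1.50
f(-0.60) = -4.49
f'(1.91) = -0.32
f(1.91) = -6.22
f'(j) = -2*sin(j)*cos(j) - sin(j)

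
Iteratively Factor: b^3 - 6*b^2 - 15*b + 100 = (b - 5)*(b^2 - b - 20) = (b - 5)^2*(b + 4)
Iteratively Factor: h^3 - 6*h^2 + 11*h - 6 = (h - 1)*(h^2 - 5*h + 6) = (h - 2)*(h - 1)*(h - 3)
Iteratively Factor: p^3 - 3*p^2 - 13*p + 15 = (p - 5)*(p^2 + 2*p - 3) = (p - 5)*(p - 1)*(p + 3)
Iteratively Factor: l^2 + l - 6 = (l + 3)*(l - 2)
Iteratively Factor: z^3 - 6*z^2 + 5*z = (z - 5)*(z^2 - z) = z*(z - 5)*(z - 1)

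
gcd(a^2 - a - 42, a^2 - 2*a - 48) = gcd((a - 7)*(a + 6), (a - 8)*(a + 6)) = a + 6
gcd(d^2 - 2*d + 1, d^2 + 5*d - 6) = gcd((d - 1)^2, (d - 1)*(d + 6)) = d - 1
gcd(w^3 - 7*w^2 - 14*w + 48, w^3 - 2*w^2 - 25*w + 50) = w - 2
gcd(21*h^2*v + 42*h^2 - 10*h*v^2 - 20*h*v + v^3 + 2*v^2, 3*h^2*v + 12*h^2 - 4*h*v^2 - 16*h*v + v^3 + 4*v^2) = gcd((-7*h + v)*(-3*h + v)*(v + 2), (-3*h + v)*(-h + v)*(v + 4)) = -3*h + v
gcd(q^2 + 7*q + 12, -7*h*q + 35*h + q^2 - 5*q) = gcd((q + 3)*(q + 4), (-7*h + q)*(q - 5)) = 1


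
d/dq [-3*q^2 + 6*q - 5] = 6 - 6*q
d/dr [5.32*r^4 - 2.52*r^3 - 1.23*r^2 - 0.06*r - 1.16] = 21.28*r^3 - 7.56*r^2 - 2.46*r - 0.06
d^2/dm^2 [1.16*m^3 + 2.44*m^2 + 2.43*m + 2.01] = 6.96*m + 4.88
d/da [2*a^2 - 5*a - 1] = 4*a - 5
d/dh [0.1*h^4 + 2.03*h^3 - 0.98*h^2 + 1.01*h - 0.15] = 0.4*h^3 + 6.09*h^2 - 1.96*h + 1.01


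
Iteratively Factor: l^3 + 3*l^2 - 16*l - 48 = (l + 3)*(l^2 - 16) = (l - 4)*(l + 3)*(l + 4)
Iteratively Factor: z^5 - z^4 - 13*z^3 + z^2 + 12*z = (z + 1)*(z^4 - 2*z^3 - 11*z^2 + 12*z) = z*(z + 1)*(z^3 - 2*z^2 - 11*z + 12) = z*(z + 1)*(z + 3)*(z^2 - 5*z + 4) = z*(z - 4)*(z + 1)*(z + 3)*(z - 1)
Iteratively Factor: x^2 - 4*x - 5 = (x - 5)*(x + 1)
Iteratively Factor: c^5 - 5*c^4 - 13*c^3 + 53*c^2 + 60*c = (c - 4)*(c^4 - c^3 - 17*c^2 - 15*c) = (c - 5)*(c - 4)*(c^3 + 4*c^2 + 3*c) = (c - 5)*(c - 4)*(c + 3)*(c^2 + c) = c*(c - 5)*(c - 4)*(c + 3)*(c + 1)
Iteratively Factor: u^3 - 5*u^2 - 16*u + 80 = (u - 5)*(u^2 - 16) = (u - 5)*(u - 4)*(u + 4)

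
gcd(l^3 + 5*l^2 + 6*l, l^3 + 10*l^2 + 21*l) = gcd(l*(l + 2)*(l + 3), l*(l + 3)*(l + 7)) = l^2 + 3*l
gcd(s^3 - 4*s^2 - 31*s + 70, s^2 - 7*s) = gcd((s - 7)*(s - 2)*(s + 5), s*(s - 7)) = s - 7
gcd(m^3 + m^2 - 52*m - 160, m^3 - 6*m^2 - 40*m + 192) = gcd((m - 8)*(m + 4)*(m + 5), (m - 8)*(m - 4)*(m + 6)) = m - 8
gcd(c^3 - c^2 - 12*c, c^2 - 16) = c - 4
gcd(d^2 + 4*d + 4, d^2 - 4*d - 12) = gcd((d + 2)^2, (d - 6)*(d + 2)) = d + 2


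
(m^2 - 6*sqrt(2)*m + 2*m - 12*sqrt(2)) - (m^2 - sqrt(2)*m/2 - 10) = -11*sqrt(2)*m/2 + 2*m - 12*sqrt(2) + 10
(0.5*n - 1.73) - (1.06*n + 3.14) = -0.56*n - 4.87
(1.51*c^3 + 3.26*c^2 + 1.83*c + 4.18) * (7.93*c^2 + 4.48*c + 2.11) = 11.9743*c^5 + 32.6166*c^4 + 32.3028*c^3 + 48.2244*c^2 + 22.5877*c + 8.8198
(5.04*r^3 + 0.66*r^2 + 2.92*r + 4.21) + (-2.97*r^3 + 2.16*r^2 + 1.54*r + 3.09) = 2.07*r^3 + 2.82*r^2 + 4.46*r + 7.3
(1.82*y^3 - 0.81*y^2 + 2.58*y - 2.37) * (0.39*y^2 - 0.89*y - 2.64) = 0.7098*y^5 - 1.9357*y^4 - 3.0777*y^3 - 1.0821*y^2 - 4.7019*y + 6.2568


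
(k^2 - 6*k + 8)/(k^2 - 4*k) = (k - 2)/k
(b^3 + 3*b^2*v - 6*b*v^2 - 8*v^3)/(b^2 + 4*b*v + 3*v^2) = (b^2 + 2*b*v - 8*v^2)/(b + 3*v)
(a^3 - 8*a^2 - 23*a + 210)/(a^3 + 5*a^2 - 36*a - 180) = (a - 7)/(a + 6)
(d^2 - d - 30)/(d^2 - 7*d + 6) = (d + 5)/(d - 1)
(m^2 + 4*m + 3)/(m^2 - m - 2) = (m + 3)/(m - 2)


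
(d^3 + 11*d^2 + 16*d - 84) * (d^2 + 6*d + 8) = d^5 + 17*d^4 + 90*d^3 + 100*d^2 - 376*d - 672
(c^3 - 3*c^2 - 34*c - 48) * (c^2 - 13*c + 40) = c^5 - 16*c^4 + 45*c^3 + 274*c^2 - 736*c - 1920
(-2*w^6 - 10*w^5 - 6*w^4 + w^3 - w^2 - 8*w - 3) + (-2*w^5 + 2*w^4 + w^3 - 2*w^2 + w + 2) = -2*w^6 - 12*w^5 - 4*w^4 + 2*w^3 - 3*w^2 - 7*w - 1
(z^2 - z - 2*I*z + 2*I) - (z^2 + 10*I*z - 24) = -z - 12*I*z + 24 + 2*I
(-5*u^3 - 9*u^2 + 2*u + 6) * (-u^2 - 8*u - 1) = 5*u^5 + 49*u^4 + 75*u^3 - 13*u^2 - 50*u - 6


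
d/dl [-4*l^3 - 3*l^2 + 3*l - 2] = -12*l^2 - 6*l + 3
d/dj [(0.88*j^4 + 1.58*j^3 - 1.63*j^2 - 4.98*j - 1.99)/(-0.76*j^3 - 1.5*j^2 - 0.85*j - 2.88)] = (-0.6688*j^6 - 2.64*j^5 - 5.8528*j^4 - 20.3932*j^3 - 24.2729*j^2 + 3.4188*j + 12.6509)/(0.5776*j^6 + 2.28*j^5 + 3.542*j^4 + 6.9276*j^3 + 9.3625*j^2 + 4.896*j + 8.2944)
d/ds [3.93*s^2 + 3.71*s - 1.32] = 7.86*s + 3.71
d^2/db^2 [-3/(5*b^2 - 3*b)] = 6*(5*b*(5*b - 3) - (10*b - 3)^2)/(b^3*(5*b - 3)^3)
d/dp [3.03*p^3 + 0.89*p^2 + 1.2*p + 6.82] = 9.09*p^2 + 1.78*p + 1.2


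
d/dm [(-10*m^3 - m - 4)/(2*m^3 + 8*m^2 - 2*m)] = (-20*m^4 + 11*m^3 + 8*m^2 + 16*m - 2)/(m^2*(m^4 + 8*m^3 + 14*m^2 - 8*m + 1))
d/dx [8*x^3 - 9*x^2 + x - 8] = 24*x^2 - 18*x + 1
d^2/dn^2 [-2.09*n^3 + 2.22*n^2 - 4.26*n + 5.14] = 4.44 - 12.54*n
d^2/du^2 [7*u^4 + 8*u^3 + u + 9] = 12*u*(7*u + 4)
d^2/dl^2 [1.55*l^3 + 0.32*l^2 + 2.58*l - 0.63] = 9.3*l + 0.64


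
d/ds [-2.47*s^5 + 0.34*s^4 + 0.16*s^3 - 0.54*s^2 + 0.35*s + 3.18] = -12.35*s^4 + 1.36*s^3 + 0.48*s^2 - 1.08*s + 0.35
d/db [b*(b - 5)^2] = (b - 5)*(3*b - 5)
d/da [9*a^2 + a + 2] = 18*a + 1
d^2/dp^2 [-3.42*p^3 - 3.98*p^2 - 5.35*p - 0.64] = -20.52*p - 7.96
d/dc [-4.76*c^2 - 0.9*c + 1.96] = -9.52*c - 0.9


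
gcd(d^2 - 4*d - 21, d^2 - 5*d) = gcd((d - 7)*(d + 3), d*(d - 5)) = 1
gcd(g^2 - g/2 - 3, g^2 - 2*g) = g - 2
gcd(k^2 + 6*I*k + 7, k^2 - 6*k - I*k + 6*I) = k - I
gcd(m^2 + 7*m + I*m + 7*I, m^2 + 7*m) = m + 7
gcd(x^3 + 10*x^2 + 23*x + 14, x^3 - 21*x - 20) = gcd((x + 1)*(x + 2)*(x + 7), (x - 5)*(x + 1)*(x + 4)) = x + 1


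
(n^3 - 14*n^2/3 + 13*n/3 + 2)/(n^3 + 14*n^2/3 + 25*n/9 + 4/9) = 3*(n^2 - 5*n + 6)/(3*n^2 + 13*n + 4)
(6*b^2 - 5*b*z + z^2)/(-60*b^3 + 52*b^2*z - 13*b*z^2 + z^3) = (-3*b + z)/(30*b^2 - 11*b*z + z^2)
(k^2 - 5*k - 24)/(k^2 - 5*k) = (k^2 - 5*k - 24)/(k*(k - 5))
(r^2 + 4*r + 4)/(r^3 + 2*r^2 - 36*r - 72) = (r + 2)/(r^2 - 36)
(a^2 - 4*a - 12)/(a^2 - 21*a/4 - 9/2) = 4*(a + 2)/(4*a + 3)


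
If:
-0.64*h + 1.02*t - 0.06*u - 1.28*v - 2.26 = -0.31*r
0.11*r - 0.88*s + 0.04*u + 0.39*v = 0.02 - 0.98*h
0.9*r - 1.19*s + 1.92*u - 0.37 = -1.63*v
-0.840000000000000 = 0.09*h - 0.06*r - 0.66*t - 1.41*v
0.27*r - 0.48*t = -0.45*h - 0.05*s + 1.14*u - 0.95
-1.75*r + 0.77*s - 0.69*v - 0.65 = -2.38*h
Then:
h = 0.58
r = 0.82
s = 0.61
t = 1.96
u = 0.46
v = -0.32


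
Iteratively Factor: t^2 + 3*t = (t + 3)*(t)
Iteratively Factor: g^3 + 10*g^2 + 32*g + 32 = (g + 2)*(g^2 + 8*g + 16) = (g + 2)*(g + 4)*(g + 4)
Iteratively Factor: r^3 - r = (r - 1)*(r^2 + r) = (r - 1)*(r + 1)*(r)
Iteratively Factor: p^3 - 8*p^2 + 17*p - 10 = (p - 5)*(p^2 - 3*p + 2) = (p - 5)*(p - 1)*(p - 2)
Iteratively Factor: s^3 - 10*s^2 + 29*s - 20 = (s - 4)*(s^2 - 6*s + 5) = (s - 4)*(s - 1)*(s - 5)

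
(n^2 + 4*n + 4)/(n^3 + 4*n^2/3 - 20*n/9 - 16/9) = 9*(n + 2)/(9*n^2 - 6*n - 8)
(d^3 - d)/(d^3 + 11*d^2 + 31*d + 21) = d*(d - 1)/(d^2 + 10*d + 21)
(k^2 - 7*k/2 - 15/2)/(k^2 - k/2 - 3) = (k - 5)/(k - 2)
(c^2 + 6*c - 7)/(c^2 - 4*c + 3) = (c + 7)/(c - 3)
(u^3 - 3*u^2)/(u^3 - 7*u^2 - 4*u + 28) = u^2*(u - 3)/(u^3 - 7*u^2 - 4*u + 28)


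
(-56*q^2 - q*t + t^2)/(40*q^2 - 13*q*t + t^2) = (-7*q - t)/(5*q - t)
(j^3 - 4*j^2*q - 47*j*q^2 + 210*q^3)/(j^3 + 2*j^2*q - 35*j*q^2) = (j - 6*q)/j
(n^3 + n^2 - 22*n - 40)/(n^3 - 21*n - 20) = (n + 2)/(n + 1)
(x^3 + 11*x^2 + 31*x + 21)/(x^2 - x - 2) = (x^2 + 10*x + 21)/(x - 2)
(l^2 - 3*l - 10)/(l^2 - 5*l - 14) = (l - 5)/(l - 7)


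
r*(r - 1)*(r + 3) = r^3 + 2*r^2 - 3*r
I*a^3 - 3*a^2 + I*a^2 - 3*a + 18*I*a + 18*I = (a - 3*I)*(a + 6*I)*(I*a + I)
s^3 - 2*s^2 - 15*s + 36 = (s - 3)^2*(s + 4)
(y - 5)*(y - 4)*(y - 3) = y^3 - 12*y^2 + 47*y - 60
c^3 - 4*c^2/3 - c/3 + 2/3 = (c - 1)^2*(c + 2/3)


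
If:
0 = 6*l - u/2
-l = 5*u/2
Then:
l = 0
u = 0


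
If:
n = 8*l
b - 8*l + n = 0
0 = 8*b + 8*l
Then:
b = 0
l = 0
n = 0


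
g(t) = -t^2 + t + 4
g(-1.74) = -0.77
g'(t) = 1 - 2*t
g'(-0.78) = 2.56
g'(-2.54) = 6.08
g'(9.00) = -17.00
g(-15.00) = -236.00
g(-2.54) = -4.99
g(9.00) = -68.00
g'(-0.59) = 2.18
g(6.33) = -29.74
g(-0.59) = 3.06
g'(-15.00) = 31.00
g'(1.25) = -1.50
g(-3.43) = -11.19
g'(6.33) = -11.66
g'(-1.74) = 4.48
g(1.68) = 2.86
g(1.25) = 3.69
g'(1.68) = -2.36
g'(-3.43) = 7.86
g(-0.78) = 2.61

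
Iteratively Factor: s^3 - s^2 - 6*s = (s - 3)*(s^2 + 2*s) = (s - 3)*(s + 2)*(s)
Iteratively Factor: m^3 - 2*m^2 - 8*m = (m + 2)*(m^2 - 4*m) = (m - 4)*(m + 2)*(m)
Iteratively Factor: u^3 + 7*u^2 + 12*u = (u + 3)*(u^2 + 4*u) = u*(u + 3)*(u + 4)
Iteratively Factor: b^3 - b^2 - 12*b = (b + 3)*(b^2 - 4*b) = b*(b + 3)*(b - 4)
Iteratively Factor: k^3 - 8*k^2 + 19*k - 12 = (k - 4)*(k^2 - 4*k + 3) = (k - 4)*(k - 1)*(k - 3)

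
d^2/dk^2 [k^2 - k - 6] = 2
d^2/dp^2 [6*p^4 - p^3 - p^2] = 72*p^2 - 6*p - 2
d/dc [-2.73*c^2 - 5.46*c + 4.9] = -5.46*c - 5.46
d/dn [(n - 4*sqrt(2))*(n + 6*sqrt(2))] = 2*n + 2*sqrt(2)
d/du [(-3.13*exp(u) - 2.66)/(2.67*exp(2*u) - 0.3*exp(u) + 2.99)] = (8.3571*exp(2*u) + 14.2044*exp(u) - 10.1567)*exp(u)/(7.1289*exp(4*u) - 1.602*exp(3*u) + 16.0566*exp(2*u) - 1.794*exp(u) + 8.9401)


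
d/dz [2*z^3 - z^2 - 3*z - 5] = 6*z^2 - 2*z - 3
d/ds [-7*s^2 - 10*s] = -14*s - 10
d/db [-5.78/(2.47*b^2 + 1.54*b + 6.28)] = (28.5532*b + 8.9012)/(2.47*b^2 + 1.54*b + 6.28)^2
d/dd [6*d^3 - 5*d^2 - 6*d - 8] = 18*d^2 - 10*d - 6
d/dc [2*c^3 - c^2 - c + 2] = 6*c^2 - 2*c - 1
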